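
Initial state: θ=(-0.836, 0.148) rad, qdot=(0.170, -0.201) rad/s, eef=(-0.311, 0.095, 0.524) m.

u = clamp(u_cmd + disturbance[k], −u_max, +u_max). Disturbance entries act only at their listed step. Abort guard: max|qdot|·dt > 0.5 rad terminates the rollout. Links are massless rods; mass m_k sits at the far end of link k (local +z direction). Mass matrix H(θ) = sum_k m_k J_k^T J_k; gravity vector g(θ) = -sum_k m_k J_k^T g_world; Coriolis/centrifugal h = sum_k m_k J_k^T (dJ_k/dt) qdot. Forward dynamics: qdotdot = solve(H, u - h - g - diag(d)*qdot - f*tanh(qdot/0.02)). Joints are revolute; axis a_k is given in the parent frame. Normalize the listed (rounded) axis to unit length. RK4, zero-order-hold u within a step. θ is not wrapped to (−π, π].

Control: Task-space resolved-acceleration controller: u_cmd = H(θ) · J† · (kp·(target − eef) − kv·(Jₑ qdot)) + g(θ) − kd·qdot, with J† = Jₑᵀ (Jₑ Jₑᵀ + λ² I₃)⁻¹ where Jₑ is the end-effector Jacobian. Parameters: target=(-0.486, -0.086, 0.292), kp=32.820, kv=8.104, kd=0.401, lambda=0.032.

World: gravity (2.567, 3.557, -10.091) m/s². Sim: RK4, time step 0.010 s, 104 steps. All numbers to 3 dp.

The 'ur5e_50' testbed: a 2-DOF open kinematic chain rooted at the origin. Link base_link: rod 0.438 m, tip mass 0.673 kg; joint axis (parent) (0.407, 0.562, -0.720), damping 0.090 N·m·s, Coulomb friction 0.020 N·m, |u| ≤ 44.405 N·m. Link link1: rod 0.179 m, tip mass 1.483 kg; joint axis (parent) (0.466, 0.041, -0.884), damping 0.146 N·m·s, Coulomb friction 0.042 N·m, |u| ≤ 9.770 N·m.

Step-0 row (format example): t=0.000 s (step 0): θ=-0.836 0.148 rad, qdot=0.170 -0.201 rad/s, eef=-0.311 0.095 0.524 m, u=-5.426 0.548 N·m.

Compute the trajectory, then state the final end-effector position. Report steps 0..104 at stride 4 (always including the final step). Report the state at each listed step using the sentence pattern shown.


t=0.040 s (step 4): θ=-0.849 0.169 rad, qdot=-0.733 0.678 rad/s, eef=-0.315 0.093 0.522 m, u=-2.810 0.356 N·m.
t=0.080 s (step 8): θ=-0.890 0.194 rad, qdot=-1.263 0.566 rad/s, eef=-0.328 0.090 0.514 m, u=-0.869 0.546 N·m.
t=0.120 s (step 12): θ=-0.948 0.214 rad, qdot=-1.584 0.439 rad/s, eef=-0.348 0.087 0.501 m, u=0.587 0.695 N·m.
t=0.160 s (step 16): θ=-1.015 0.229 rad, qdot=-1.755 0.326 rad/s, eef=-0.370 0.082 0.486 m, u=1.679 0.806 N·m.
t=0.200 s (step 20): θ=-1.086 0.240 rad, qdot=-1.818 0.236 rad/s, eef=-0.393 0.076 0.469 m, u=2.494 0.888 N·m.
t=0.240 s (step 24): θ=-1.159 0.249 rad, qdot=-1.803 0.172 rad/s, eef=-0.415 0.068 0.451 m, u=3.094 0.947 N·m.
t=0.280 s (step 28): θ=-1.230 0.255 rad, qdot=-1.734 0.130 rad/s, eef=-0.435 0.058 0.432 m, u=3.522 0.988 N·m.
t=0.320 s (step 32): θ=-1.297 0.259 rad, qdot=-1.629 0.106 rad/s, eef=-0.454 0.048 0.414 m, u=3.814 1.016 N·m.
t=0.360 s (step 36): θ=-1.360 0.263 rad, qdot=-1.503 0.097 rad/s, eef=-0.470 0.037 0.397 m, u=3.997 1.034 N·m.
t=0.400 s (step 40): θ=-1.417 0.267 rad, qdot=-1.364 0.096 rad/s, eef=-0.483 0.027 0.381 m, u=4.096 1.045 N·m.
t=0.440 s (step 44): θ=-1.469 0.271 rad, qdot=-1.222 0.102 rad/s, eef=-0.495 0.016 0.366 m, u=4.130 1.050 N·m.
t=0.480 s (step 48): θ=-1.515 0.275 rad, qdot=-1.082 0.112 rad/s, eef=-0.504 0.006 0.353 m, u=4.116 1.051 N·m.
t=0.520 s (step 52): θ=-1.556 0.280 rad, qdot=-0.947 0.123 rad/s, eef=-0.512 -0.003 0.342 m, u=4.068 1.049 N·m.
t=0.560 s (step 56): θ=-1.591 0.285 rad, qdot=-0.822 0.134 rad/s, eef=-0.518 -0.012 0.332 m, u=3.998 1.046 N·m.
t=0.600 s (step 60): θ=-1.622 0.291 rad, qdot=-0.707 0.145 rad/s, eef=-0.523 -0.019 0.324 m, u=3.915 1.041 N·m.
t=0.640 s (step 64): θ=-1.648 0.297 rad, qdot=-0.604 0.154 rad/s, eef=-0.527 -0.026 0.317 m, u=3.826 1.036 N·m.
t=0.680 s (step 68): θ=-1.670 0.303 rad, qdot=-0.512 0.162 rad/s, eef=-0.531 -0.032 0.311 m, u=3.736 1.030 N·m.
t=0.720 s (step 72): θ=-1.689 0.310 rad, qdot=-0.431 0.169 rad/s, eef=-0.533 -0.037 0.306 m, u=3.649 1.024 N·m.
t=0.760 s (step 76): θ=-1.705 0.317 rad, qdot=-0.360 0.174 rad/s, eef=-0.535 -0.041 0.302 m, u=3.567 1.018 N·m.
t=0.800 s (step 80): θ=-1.718 0.324 rad, qdot=-0.300 0.178 rad/s, eef=-0.537 -0.045 0.298 m, u=3.491 1.012 N·m.
t=0.840 s (step 84): θ=-1.729 0.331 rad, qdot=-0.248 0.181 rad/s, eef=-0.538 -0.048 0.296 m, u=3.423 1.006 N·m.
t=0.880 s (step 88): θ=-1.738 0.338 rad, qdot=-0.204 0.183 rad/s, eef=-0.538 -0.051 0.294 m, u=3.362 1.000 N·m.
t=0.920 s (step 92): θ=-1.745 0.345 rad, qdot=-0.167 0.184 rad/s, eef=-0.539 -0.053 0.292 m, u=3.309 0.995 N·m.
t=0.960 s (step 96): θ=-1.751 0.353 rad, qdot=-0.136 0.185 rad/s, eef=-0.539 -0.055 0.291 m, u=3.262 0.989 N·m.
t=1.000 s (step 100): θ=-1.756 0.360 rad, qdot=-0.110 0.185 rad/s, eef=-0.540 -0.056 0.290 m, u=3.221 0.984 N·m.
t=1.040 s (step 104): θ=-1.760 0.368 rad, qdot=-0.089 0.185 rad/s, eef=-0.540 -0.058 0.289 m.
final eef position (m): -0.540 -0.058 0.289


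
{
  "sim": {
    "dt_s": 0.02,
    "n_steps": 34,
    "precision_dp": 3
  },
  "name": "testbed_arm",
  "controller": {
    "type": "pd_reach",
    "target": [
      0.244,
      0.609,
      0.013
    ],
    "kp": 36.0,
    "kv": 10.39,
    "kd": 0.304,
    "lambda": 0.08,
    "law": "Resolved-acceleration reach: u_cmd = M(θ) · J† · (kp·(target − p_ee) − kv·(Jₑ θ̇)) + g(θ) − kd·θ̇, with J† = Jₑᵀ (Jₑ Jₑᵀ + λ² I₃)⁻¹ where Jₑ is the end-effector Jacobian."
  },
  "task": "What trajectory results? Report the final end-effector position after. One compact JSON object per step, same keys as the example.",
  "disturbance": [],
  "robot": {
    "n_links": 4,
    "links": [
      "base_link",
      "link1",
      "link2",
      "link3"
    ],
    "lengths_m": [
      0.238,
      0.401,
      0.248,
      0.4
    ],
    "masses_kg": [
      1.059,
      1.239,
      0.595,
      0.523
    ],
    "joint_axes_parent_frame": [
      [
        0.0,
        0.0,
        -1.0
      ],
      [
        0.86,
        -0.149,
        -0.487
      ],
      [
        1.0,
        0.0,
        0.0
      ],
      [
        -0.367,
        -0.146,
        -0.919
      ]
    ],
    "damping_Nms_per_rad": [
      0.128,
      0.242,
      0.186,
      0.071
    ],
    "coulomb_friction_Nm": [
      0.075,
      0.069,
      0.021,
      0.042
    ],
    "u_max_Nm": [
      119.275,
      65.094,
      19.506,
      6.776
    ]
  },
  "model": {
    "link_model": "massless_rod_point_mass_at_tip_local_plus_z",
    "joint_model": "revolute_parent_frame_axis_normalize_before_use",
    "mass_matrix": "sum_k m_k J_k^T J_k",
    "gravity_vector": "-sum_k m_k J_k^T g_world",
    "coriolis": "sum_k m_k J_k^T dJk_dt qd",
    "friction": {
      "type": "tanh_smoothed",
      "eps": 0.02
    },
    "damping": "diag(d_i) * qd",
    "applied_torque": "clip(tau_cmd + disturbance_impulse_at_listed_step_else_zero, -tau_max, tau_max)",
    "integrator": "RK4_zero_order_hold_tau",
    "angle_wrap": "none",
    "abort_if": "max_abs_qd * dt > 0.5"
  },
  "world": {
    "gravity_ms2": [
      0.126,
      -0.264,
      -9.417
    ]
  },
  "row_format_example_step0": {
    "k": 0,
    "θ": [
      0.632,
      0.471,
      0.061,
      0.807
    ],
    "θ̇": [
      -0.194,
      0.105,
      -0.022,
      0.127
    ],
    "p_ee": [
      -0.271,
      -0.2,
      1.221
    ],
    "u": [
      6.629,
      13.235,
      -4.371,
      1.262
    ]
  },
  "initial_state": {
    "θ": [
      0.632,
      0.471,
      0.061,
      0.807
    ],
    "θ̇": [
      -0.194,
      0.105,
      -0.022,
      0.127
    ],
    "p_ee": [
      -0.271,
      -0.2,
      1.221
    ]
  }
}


{"k":1,"\u03b8":[0.632,0.494,0.031,0.831],"\u03b8\u0307":[0.232,2.224,-3.036,2.138],"p_ee":[-0.27,-0.197,1.22],"u":[6.083,17.702,-1.68,0.451]}
{"k":2,"\u03b8":[0.639,0.561,-0.065,0.861],"\u03b8\u0307":[0.42,4.409,-6.525,0.746],"p_ee":[-0.267,-0.188,1.217],"u":[6.839,21.706,0.118,0.915]}
{"k":3,"\u03b8":[0.654,0.669,-0.218,0.9],"\u03b8\u0307":[1.059,6.415,-8.889,2.355],"p_ee":[-0.262,-0.176,1.205],"u":[10.137,16.603,-0.388,0.414]}
{"k":4,"\u03b8":[0.683,0.812,-0.417,0.928],"\u03b8\u0307":[1.768,7.798,-10.877,0.18],"p_ee":[-0.255,-0.166,1.18],"u":[13.895,5.379,-2.14,1.043]}
{"k":5,"\u03b8":[0.73,0.968,-0.627,0.959],"\u03b8\u0307":[2.868,7.903,-10.277,2.628],"p_ee":[-0.245,-0.161,1.142],"u":[18.817,-3.563,-3.478,-0.085]}
{"k":6,"\u03b8":[0.798,1.124,-0.832,0.991],"\u03b8\u0307":[3.838,7.671,-10.183,0.783],"p_ee":[-0.235,-0.16,1.094],"u":[20.777,-8.823,-3.588,0.138]}
{"k":7,"\u03b8":[0.886,1.27,-1.023,1.026],"\u03b8\u0307":[4.971,6.971,-9.05,2.597],"p_ee":[-0.227,-0.16,1.04],"u":[22.846,-11.158,-3.021,-0.902]}
{"k":8,"\u03b8":[0.997,1.404,-1.201,1.064],"\u03b8\u0307":[6.095,6.369,-8.663,1.435],"p_ee":[-0.221,-0.158,0.982],"u":[22.12,-11.864,-2.044,-0.883]}
{"k":9,"\u03b8":[1.131,1.523,-1.365,1.1],"\u03b8\u0307":[7.317,5.622,-7.844,2.213],"p_ee":[-0.218,-0.152,0.922],"u":[21.822,-11.584,-1.064,-1.46]}
{"k":10,"\u03b8":[1.29,1.629,-1.517,1.14],"\u03b8\u0307":[8.598,4.941,-7.268,1.934],"p_ee":[-0.217,-0.142,0.862],"u":[20.485,-10.677,-0.21,-1.591]}
{"k":11,"\u03b8":[1.475,1.721,-1.655,1.181],"\u03b8\u0307":[9.943,4.247,-6.541,2.274],"p_ee":[-0.22,-0.127,0.804],"u":[19.294,-9.486,0.382,-1.853]}
{"k":12,"\u03b8":[1.687,1.8,-1.779,1.227],"\u03b8\u0307":[11.321,3.593,-5.806,2.551],"p_ee":[-0.226,-0.105,0.749],"u":[17.591,-8.205,0.676,-2.009]}
{"k":13,"\u03b8":[1.926,1.866,-1.888,1.281],"\u03b8\u0307":[12.663,2.983,-5.013,3.046],"p_ee":[-0.234,-0.076,0.697],"u":[15.157,-7.144,0.663,-2.165]}
{"k":14,"\u03b8":[2.191,1.921,-1.98,1.346],"\u03b8\u0307":[13.854,2.445,-4.195,3.685],"p_ee":[-0.242,-0.039,0.65],"u":[11.528,-6.635,0.372,-2.308]}
{"k":15,"\u03b8":[2.477,1.965,-2.056,1.426],"\u03b8\u0307":[14.74,2.006,-3.381,4.451],"p_ee":[-0.246,0.009,0.606],"u":[6.572,-7.054,-0.152,-2.454]}
{"k":16,"\u03b8":[2.776,2.003,-2.116,1.522],"\u03b8\u0307":[15.17,1.681,-2.605,5.285],"p_ee":[-0.242,0.067,0.566],"u":[0.487,-8.704,-0.875,-2.617]}
{"k":17,"\u03b8":[3.078,2.034,-2.161,1.635],"\u03b8\u0307":[15.051,1.449,-1.899,6.096],"p_ee":[-0.222,0.132,0.531],"u":[-6.349,-11.623,-1.778,-2.802]}
{"k":18,"\u03b8":[3.372,2.062,-2.193,1.763],"\u03b8\u0307":[14.355,1.267,-1.287,6.758],"p_ee":[-0.184,0.196,0.499],"u":[-13.385,-15.343,-2.825,-2.999]}
{"k":19,"\u03b8":[3.647,2.085,-2.213,1.902],"\u03b8\u0307":[13.114,1.113,-0.789,7.121],"p_ee":[-0.126,0.251,0.472],"u":[-19.729,-18.898,-3.93,-3.171]}
{"k":20,"\u03b8":[3.892,2.107,-2.225,2.045],"\u03b8\u0307":[11.421,1.009,-0.408,7.047],"p_ee":[-0.055,0.289,0.449],"u":[-24.33,-21.252,-4.935,-3.248]}
{"k":21,"\u03b8":[4.101,2.127,-2.23,2.181],"\u03b8\u0307":[9.426,1.004,-0.13,6.467],"p_ee":[0.019,0.308,0.43],"u":[-26.535,-21.863,-5.656,-3.156]}
{"k":22,"\u03b8":[4.268,2.148,-2.231,2.301],"\u03b8\u0307":[7.317,1.128,0.075,5.436],"p_ee":[0.088,0.31,0.416],"u":[-26.425,-20.91,-5.961,-2.864]}
{"k":23,"\u03b8":[4.394,2.173,-2.228,2.398],"\u03b8\u0307":[5.262,1.368,0.227,4.16],"p_ee":[0.146,0.302,0.405],"u":[-24.612,-19.035,-5.819,-2.42]}
{"k":24,"\u03b8":[4.48,2.203,-2.222,2.47],"\u03b8\u0307":[3.378,1.676,0.333,2.919],"p_ee":[0.192,0.289,0.396],"u":[-21.824,-16.898,-5.318,-1.93]}
{"k":25,"\u03b8":[4.531,2.24,-2.215,2.519],"\u03b8\u0307":[1.734,1.987,0.392,1.934],"p_ee":[0.227,0.276,0.387],"u":[-18.649,-14.904,-4.59,-1.495]}
{"k":26,"\u03b8":[4.552,2.282,-2.207,2.551],"\u03b8\u0307":[0.356,2.253,0.414,1.274],"p_ee":[0.252,0.266,0.378],"u":[-15.475,-13.192,-3.772,-1.163]}
{"k":27,"\u03b8":[4.548,2.329,-2.199,2.573],"\u03b8\u0307":[-0.741,2.431,0.418,0.907],"p_ee":[0.269,0.26,0.368],"u":[-12.554,-11.758,-2.97,-0.938]}
{"k":28,"\u03b8":[4.525,2.378,-2.19,2.59],"\u03b8\u0307":[-1.593,2.524,0.43,0.73],"p_ee":[0.281,0.259,0.357],"u":[-9.984,-10.545,-2.253,-0.793]}
{"k":29,"\u03b8":[4.486,2.429,-2.181,2.604],"\u03b8\u0307":[-2.232,2.537,0.464,0.668],"p_ee":[0.289,0.262,0.345],"u":[-7.798,-9.51,-1.656,-0.706]}
{"k":30,"\u03b8":[4.437,2.479,-2.172,2.617],"\u03b8\u0307":[-2.685,2.476,0.52,0.671],"p_ee":[0.293,0.269,0.332],"u":[-5.991,-8.618,-1.188,-0.658]}
{"k":31,"\u03b8":[4.38,2.528,-2.161,2.631],"\u03b8\u0307":[-2.98,2.353,0.593,0.706],"p_ee":[0.296,0.278,0.318],"u":[-4.527,-7.844,-0.843,-0.635]}
{"k":32,"\u03b8":[4.319,2.573,-2.148,2.645],"\u03b8\u0307":[-3.146,2.182,0.675,0.749],"p_ee":[0.296,0.289,0.305],"u":[-3.36,-7.169,-0.606,-0.625]}
{"k":33,"\u03b8":[4.256,2.615,-2.134,2.661],"\u03b8\u0307":[-3.21,1.981,0.759,0.787],"p_ee":[0.295,0.302,0.291],"u":[-2.439,-6.578,-0.457,-0.622]}
{"k":34,"\u03b8":[4.192,2.652,-2.118,2.677],"\u03b8\u0307":[-3.196,1.767,0.839,0.811],"p_ee":[0.293,0.315,0.279]}
{"summary": "final p_ee position (m): 0.293 0.315 0.279"}


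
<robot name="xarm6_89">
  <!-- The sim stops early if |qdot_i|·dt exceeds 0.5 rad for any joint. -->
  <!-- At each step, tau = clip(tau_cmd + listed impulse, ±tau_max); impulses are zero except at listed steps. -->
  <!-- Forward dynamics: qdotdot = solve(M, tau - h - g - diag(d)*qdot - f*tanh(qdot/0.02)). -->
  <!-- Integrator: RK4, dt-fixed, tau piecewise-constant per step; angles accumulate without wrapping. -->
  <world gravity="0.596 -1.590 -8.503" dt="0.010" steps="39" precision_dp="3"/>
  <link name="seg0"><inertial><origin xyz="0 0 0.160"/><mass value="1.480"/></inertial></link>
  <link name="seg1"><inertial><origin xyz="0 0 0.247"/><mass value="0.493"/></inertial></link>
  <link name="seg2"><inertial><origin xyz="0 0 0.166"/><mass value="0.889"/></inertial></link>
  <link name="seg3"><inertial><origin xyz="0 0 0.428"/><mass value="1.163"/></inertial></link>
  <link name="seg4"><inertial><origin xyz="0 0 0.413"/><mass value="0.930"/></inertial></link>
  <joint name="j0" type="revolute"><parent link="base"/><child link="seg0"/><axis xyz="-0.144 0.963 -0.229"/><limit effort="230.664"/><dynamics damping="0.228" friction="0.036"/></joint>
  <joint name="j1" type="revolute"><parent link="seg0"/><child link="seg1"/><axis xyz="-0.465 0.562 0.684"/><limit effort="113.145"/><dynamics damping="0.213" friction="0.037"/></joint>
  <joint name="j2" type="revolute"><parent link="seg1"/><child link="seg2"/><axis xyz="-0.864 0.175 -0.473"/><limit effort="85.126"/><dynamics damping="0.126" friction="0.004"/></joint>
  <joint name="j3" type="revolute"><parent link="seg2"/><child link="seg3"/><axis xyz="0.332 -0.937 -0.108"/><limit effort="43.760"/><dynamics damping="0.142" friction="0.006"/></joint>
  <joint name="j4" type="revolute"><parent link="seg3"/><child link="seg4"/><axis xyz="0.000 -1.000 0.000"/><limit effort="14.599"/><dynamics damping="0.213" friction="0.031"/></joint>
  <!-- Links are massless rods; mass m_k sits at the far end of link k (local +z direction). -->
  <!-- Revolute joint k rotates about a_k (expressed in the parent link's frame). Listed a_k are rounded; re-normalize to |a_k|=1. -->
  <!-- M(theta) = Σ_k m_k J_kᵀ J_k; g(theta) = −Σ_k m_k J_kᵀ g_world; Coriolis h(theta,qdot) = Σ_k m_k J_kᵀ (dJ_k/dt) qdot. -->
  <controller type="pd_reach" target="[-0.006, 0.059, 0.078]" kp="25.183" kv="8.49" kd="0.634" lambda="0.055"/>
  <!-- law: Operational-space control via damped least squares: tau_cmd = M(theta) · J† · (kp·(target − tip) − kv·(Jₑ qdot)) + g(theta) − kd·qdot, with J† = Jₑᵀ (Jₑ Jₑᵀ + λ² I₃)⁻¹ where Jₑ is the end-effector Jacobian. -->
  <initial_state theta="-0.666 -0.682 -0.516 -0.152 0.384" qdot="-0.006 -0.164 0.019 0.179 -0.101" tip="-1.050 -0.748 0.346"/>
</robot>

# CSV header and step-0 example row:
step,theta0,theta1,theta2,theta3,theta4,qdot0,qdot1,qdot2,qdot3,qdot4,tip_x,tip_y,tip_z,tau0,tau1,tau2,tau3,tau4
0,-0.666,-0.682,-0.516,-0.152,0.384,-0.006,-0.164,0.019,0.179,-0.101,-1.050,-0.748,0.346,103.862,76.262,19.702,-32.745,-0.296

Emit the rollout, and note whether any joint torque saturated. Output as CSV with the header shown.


step,theta0,theta1,theta2,theta3,theta4,qdot0,qdot1,qdot2,qdot3,qdot4,tip_x,tip_y,tip_z,tau0,tau1,tau2,tau3,tau4
1,-0.660,-0.684,-0.519,-0.147,0.389,1.103,-0.150,-0.664,0.775,1.027,-1.049,-0.747,0.343,95.779,70.951,19.214,-30.945,-1.091
2,-0.645,-0.684,-0.529,-0.136,0.403,1.997,0.021,-1.203,1.471,1.856,-1.046,-0.744,0.340,86.700,64.755,18.280,-28.665,-1.499
3,-0.622,-0.683,-0.543,-0.118,0.425,2.692,0.278,-1.607,2.166,2.456,-1.041,-0.740,0.337,77.073,58.000,17.003,-26.035,-1.641
4,-0.592,-0.678,-0.560,-0.093,0.452,3.195,0.593,-1.877,2.815,2.876,-1.034,-0.734,0.334,67.440,51.057,15.522,-23.249,-1.611
5,-0.558,-0.671,-0.580,-0.062,0.482,3.540,0.911,-2.037,3.363,3.162,-1.025,-0.727,0.331,58.214,44.263,13.973,-20.457,-1.483
6,-0.522,-0.660,-0.600,-0.026,0.514,3.760,1.192,-2.117,3.779,3.352,-1.014,-0.718,0.329,49.691,37.883,12.466,-17.779,-1.314
7,-0.484,-0.647,-0.622,0.013,0.549,3.889,1.418,-2.147,4.054,3.475,-1.001,-0.708,0.328,42.037,32.080,11.080,-15.297,-1.140
8,-0.444,-0.632,-0.643,0.054,0.584,3.952,1.587,-2.147,4.204,3.550,-0.986,-0.697,0.327,35.309,26.929,9.858,-13.063,-0.983
9,-0.405,-0.616,-0.665,0.097,0.619,3.965,1.707,-2.131,4.253,3.590,-0.970,-0.685,0.327,29.483,22.434,8.815,-11.098,-0.852
10,-0.365,-0.598,-0.686,0.139,0.655,3.943,1.790,-2.107,4.229,3.603,-0.953,-0.672,0.327,24.491,18.555,7.946,-9.400,-0.752
11,-0.326,-0.580,-0.707,0.181,0.691,3.893,1.849,-2.079,4.157,3.595,-0.935,-0.659,0.327,20.236,15.228,7.236,-7.954,-0.682
12,-0.288,-0.561,-0.727,0.222,0.727,3.824,1.890,-2.049,4.055,3.571,-0.916,-0.644,0.328,16.621,12.384,6.667,-6.735,-0.639
13,-0.250,-0.542,-0.748,0.262,0.763,3.740,1.921,-2.019,3.935,3.536,-0.897,-0.630,0.330,13.551,9.956,6.220,-5.715,-0.619
14,-0.213,-0.523,-0.768,0.301,0.798,3.646,1.943,-1.991,3.807,3.491,-0.877,-0.615,0.331,10.941,7.881,5.876,-4.866,-0.618
15,-0.177,-0.503,-0.787,0.338,0.833,3.546,1.959,-1.964,3.674,3.439,-0.857,-0.599,0.333,8.720,6.108,5.618,-4.162,-0.634
16,-0.142,-0.483,-0.807,0.374,0.867,3.442,1.971,-1.941,3.540,3.383,-0.836,-0.584,0.335,6.826,4.591,5.433,-3.579,-0.661
17,-0.108,-0.464,-0.826,0.409,0.900,3.336,1.977,-1.921,3.407,3.324,-0.816,-0.569,0.337,5.206,3.291,5.308,-3.098,-0.697
18,-0.076,-0.444,-0.845,0.443,0.933,3.229,1.980,-1.905,3.277,3.262,-0.795,-0.553,0.339,3.818,2.175,5.233,-2.700,-0.739
19,-0.044,-0.424,-0.864,0.475,0.965,3.124,1.980,-1.893,3.149,3.199,-0.775,-0.538,0.341,2.625,1.216,5.198,-2.371,-0.784
20,-0.013,-0.404,-0.883,0.506,0.997,3.019,1.976,-1.885,3.025,3.135,-0.754,-0.523,0.343,1.597,0.391,5.195,-2.098,-0.831
21,0.016,-0.384,-0.902,0.535,1.028,2.917,1.969,-1.882,2.905,3.071,-0.734,-0.508,0.345,0.710,-0.320,5.219,-1.870,-0.877
22,0.045,-0.365,-0.921,0.564,1.058,2.818,1.959,-1.883,2.789,3.007,-0.714,-0.493,0.347,-0.057,-0.933,5.262,-1.677,-0.921
23,0.073,-0.345,-0.940,0.591,1.088,2.721,1.946,-1.889,2.676,2.944,-0.694,-0.478,0.349,-0.723,-1.463,5.322,-1.513,-0.962
24,0.100,-0.326,-0.958,0.617,1.117,2.626,1.931,-1.898,2.567,2.881,-0.674,-0.464,0.350,-1.301,-1.920,5.392,-1.370,-0.999
25,0.125,-0.307,-0.977,0.643,1.146,2.535,1.914,-1.911,2.461,2.818,-0.655,-0.450,0.352,-1.804,-2.315,5.470,-1.243,-1.032
26,0.150,-0.287,-0.997,0.667,1.174,2.447,1.895,-1.929,2.358,2.757,-0.636,-0.436,0.353,-2.244,-2.657,5.554,-1.128,-1.060
27,0.174,-0.269,-1.016,0.690,1.201,2.361,1.874,-1.950,2.258,2.697,-0.617,-0.422,0.354,-2.627,-2.952,5.639,-1.020,-1.082
28,0.197,-0.250,-1.036,0.712,1.228,2.278,1.851,-1.975,2.160,2.637,-0.599,-0.409,0.355,-2.963,-3.207,5.725,-0.917,-1.099
29,0.220,-0.232,-1.056,0.733,1.254,2.198,1.826,-2.003,2.065,2.579,-0.581,-0.396,0.356,-3.258,-3.427,5.810,-0.815,-1.111
30,0.241,-0.213,-1.076,0.753,1.279,2.121,1.800,-2.035,1.972,2.523,-0.563,-0.383,0.356,-3.516,-3.616,5.892,-0.712,-1.117
31,0.262,-0.196,-1.096,0.772,1.304,2.047,1.772,-2.069,1.880,2.467,-0.546,-0.371,0.357,-3.743,-3.779,5.970,-0.607,-1.118
32,0.282,-0.178,-1.117,0.791,1.329,1.975,1.742,-2.107,1.790,2.414,-0.529,-0.359,0.357,-3.942,-3.918,6.044,-0.498,-1.113
33,0.302,-0.161,-1.138,0.808,1.352,1.906,1.712,-2.147,1.702,2.361,-0.513,-0.347,0.357,-4.117,-4.037,6.112,-0.384,-1.104
34,0.320,-0.144,-1.160,0.825,1.376,1.839,1.679,-2.190,1.614,2.310,-0.497,-0.336,0.356,-4.270,-4.137,6.176,-0.264,-1.089
35,0.338,-0.127,-1.182,0.841,1.399,1.775,1.645,-2.235,1.527,2.261,-0.481,-0.325,0.356,-4.403,-4.221,6.234,-0.138,-1.070
36,0.356,-0.111,-1.205,0.856,1.421,1.713,1.610,-2.281,1.441,2.213,-0.466,-0.315,0.356,-4.520,-4.290,6.286,-0.004,-1.047
37,0.373,-0.095,-1.228,0.870,1.443,1.654,1.573,-2.330,1.356,2.167,-0.451,-0.304,0.355,-4.621,-4.345,6.333,0.137,-1.020
38,0.389,-0.079,-1.251,0.883,1.464,1.598,1.534,-2.380,1.271,2.122,-0.436,-0.294,0.354,-4.707,-4.389,6.376,0.285,-0.990
39,0.405,-0.064,-1.275,0.895,1.485,1.543,1.495,-2.430,1.186,2.078,-0.422,-0.285,0.353,,,,,
# any joint saturated: no


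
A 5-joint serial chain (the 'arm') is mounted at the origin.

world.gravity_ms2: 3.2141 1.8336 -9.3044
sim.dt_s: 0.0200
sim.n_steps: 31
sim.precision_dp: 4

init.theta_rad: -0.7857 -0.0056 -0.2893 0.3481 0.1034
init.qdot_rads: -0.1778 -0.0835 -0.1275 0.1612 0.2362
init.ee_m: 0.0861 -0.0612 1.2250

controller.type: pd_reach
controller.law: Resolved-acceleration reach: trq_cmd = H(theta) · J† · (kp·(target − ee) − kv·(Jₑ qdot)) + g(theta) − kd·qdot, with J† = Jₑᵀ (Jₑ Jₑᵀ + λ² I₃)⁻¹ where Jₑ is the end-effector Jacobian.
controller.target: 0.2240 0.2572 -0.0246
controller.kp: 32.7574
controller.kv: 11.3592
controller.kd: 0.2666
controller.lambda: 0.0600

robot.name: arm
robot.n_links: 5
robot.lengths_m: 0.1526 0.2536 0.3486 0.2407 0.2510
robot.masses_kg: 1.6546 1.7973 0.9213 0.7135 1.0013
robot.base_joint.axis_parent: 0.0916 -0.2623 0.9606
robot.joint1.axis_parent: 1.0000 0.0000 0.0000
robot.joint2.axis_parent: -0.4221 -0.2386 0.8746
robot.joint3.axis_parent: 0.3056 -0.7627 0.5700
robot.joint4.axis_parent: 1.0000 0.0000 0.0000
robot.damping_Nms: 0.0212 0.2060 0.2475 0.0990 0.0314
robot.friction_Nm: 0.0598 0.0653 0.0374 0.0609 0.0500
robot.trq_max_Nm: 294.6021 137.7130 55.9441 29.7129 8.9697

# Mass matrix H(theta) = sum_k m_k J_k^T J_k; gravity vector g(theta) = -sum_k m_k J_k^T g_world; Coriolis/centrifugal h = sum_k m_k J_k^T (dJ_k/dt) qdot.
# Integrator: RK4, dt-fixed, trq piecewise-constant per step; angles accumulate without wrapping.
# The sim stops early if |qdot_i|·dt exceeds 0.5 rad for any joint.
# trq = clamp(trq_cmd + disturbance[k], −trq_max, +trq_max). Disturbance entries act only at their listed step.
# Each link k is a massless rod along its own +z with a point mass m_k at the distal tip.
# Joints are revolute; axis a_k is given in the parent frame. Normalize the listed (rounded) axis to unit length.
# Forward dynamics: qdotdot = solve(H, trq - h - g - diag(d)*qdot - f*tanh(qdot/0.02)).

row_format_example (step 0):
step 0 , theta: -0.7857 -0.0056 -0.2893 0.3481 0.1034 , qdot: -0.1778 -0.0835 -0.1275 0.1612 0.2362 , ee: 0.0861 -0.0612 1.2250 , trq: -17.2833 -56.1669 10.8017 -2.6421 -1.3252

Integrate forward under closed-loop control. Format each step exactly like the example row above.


step 1 , theta: -0.8256 -0.0184 -0.3062 0.3706 0.1533 , qdot: -3.6739 -1.1746 -1.4044 1.9855 4.8021 , ee: 0.0868 -0.0585 1.2210 , trq: -14.1377 -48.5529 9.8255 -2.7020 -1.7698
step 2 , theta: -0.9174 -0.0496 -0.3336 0.4196 0.2866 , qdot: -5.2745 -1.9451 -1.2483 2.8945 8.4141 , ee: 0.0902 -0.0508 1.2084 , trq: -9.0566 -33.9427 7.1571 -1.6496 -1.4406
step 3 , theta: -1.0226 -0.0939 -0.3507 0.4860 0.4721 , qdot: -5.1548 -2.4898 -0.4618 3.9012 9.8803 , ee: 0.0986 -0.0384 1.1848 , trq: -2.4360 -11.6370 2.6152 -0.1644 -0.6183
step 4 , theta: -1.1158 -0.1484 -0.3596 0.5771 0.6640 , qdot: -4.1924 -2.9866 -0.5462 5.3096 9.1820 , ee: 0.1130 -0.0227 1.1509 , trq: 2.9002 6.7581 -0.9041 0.8579 0.1038
step 5 , theta: -1.1878 -0.2128 -0.3801 0.6937 0.8346 , qdot: -3.0699 -3.4568 -1.5725 6.3032 7.9425 , ee: 0.1323 -0.0065 1.1104 , trq: 6.4465 18.1571 -2.7233 1.3976 0.3167
step 6 , theta: -1.2390 -0.2850 -0.4229 0.8229 0.9832 , qdot: -2.1119 -3.7519 -2.7015 6.5265 7.0503 , ee: 0.1543 0.0087 1.0666 , trq: 8.8604 24.6790 -3.5964 1.6496 0.0827
step 7 , theta: -1.2735 -0.3610 -0.4854 0.9508 1.1183 , qdot: -1.3900 -3.8379 -3.5210 6.2020 6.5624 , ee: 0.1772 0.0220 1.0220 , trq: 10.7168 28.2874 -4.0764 1.7374 -0.3732
step 8 , theta: -1.2955 -0.4372 -0.5610 1.0690 1.2465 , qdot: -0.8488 -3.7699 -4.0069 5.6058 6.3215 , ee: 0.2002 0.0336 0.9779 , trq: 12.3198 30.1798 -4.3962 1.7324 -0.8793
step 9 , theta: -1.3079 -0.5111 -0.6436 1.1741 1.3713 , qdot: -0.4153 -3.6085 -4.2313 4.8945 6.2019 , ee: 0.2224 0.0437 0.9353 , trq: 13.7882 31.0909 -4.6420 1.6786 -1.3475
step 10 , theta: -1.3122 -0.5812 -0.7286 1.2643 1.4943 , qdot: -0.0356 -3.3954 -4.2543 4.1378 6.1309 , ee: 0.2435 0.0528 0.8946 , trq: 15.1323 31.4833 -4.8429 1.6011 -1.7435
step 11 , theta: -1.3093 -0.6467 -0.8124 1.3393 1.6162 , qdot: 0.3163 -3.1560 -4.1196 3.3773 6.0669 , ee: 0.2633 0.0615 0.8563 , trq: 16.2890 31.6444 -4.9992 1.5079 -2.0599
step 12 , theta: -1.2994 -0.7073 -0.8922 1.3991 1.7367 , qdot: 0.6605 -2.9057 -3.8539 2.6219 6.0007 , ee: 0.2815 0.0701 0.8202 , trq: 17.1541 31.7426 -5.1023 1.4052 -2.3066
step 13 , theta: -1.2827 -0.7629 -0.9657 1.4440 1.8560 , qdot: 0.9989 -2.6521 -3.4852 1.8934 5.9316 , ee: 0.2980 0.0789 0.7863 , trq: 17.6301 31.8774 -5.1440 1.2943 -2.4994
step 14 , theta: -1.2594 -0.8134 -1.0310 1.4748 1.9738 , qdot: 1.3237 -2.3972 -3.0469 1.2165 5.8680 , ee: 0.3128 0.0882 0.7543 , trq: 17.6664 32.1226 -5.1271 1.1766 -2.6575
step 15 , theta: -1.2299 -0.8587 -1.0871 1.4928 2.0906 , qdot: 1.6228 -2.1380 -2.5749 0.6132 5.8224 , ee: 0.3257 0.0982 0.7240 , trq: 17.2674 32.5531 -5.0684 1.0519 -2.8003
step 16 , theta: -1.1948 -0.8988 -1.1338 1.4997 2.2067 , qdot: 1.8839 -1.8679 -2.1047 0.0983 5.8073 , ee: 0.3368 0.1089 0.6952 , trq: 16.4576 33.2466 -4.9911 0.9132 -2.9443
step 17 , theta: -1.1550 -0.9333 -1.1716 1.4978 2.3228 , qdot: 2.0876 -1.5819 -1.6927 -0.2486 5.8280 , ee: 0.3463 0.1205 0.6678 , trq: 15.2519 34.2312 -4.9123 0.7202 -3.0997
step 18 , theta: -1.1118 -0.9618 -1.2019 1.4898 2.4399 , qdot: 2.2338 -1.2673 -1.3478 -0.5269 5.9047 , ee: 0.3544 0.1330 0.6419 , trq: 13.4895 35.5120 -4.8256 0.4627 -3.2745
step 19 , theta: -1.0663 -0.9836 -1.2262 1.4765 2.5592 , qdot: 2.3100 -0.9173 -1.1014 -0.7753 6.0407 , ee: 0.3611 0.1464 0.6175 , trq: 10.8149 36.8086 -4.6831 0.0878 -3.4652
step 20 , theta: -1.0203 -0.9982 -1.2471 1.4582 2.6816 , qdot: 2.2939 -0.5360 -1.0069 -1.0363 6.2259 , ee: 0.3667 0.1609 0.5951 , trq: 6.4418 37.0466 -4.3378 -0.4998 -3.6544
step 21 , theta: -0.9758 -1.0051 -1.2683 1.4339 2.8077 , qdot: 2.1480 -0.1582 -1.1410 -1.3813 6.3937 , ee: 0.3715 0.1763 0.5752 , trq: -1.2659 32.6186 -3.3696 -1.4150 -3.7814
step 22 , theta: -0.9363 -1.0057 -1.2952 1.4012 2.9343 , qdot: 1.8116 0.0872 -1.5680 -1.8788 6.2660 , ee: 0.3756 0.1923 0.5586 , trq: -13.6355 15.4230 -0.9811 -2.4507 -3.6747
step 23 , theta: -0.9058 -1.0058 -1.3319 1.3583 3.0479 , qdot: 1.2388 -0.1053 -2.0850 -2.3975 5.0842 , ee: 0.3797 0.2078 0.5459 , trq: -23.7503 -11.2205 2.1481 -2.4769 -3.1373
step 24 , theta: -0.8880 -1.0157 -1.3738 1.3098 3.1228 , qdot: 0.5529 -0.8808 -2.0732 -2.4672 2.4086 , ee: 0.3835 0.2213 0.5360 , trq: -23.8358 -22.0953 3.2987 -1.6244 -2.3159
step 25 , theta: -0.8833 -1.0427 -1.4110 1.2643 3.1417 , qdot: -0.0791 -1.8020 -1.6576 -2.1211 -0.4823 , ee: 0.3862 0.2324 0.5258 , trq: -20.8597 -18.2093 2.9403 -1.2165 -1.5877
step 26 , theta: -0.8906 -1.0864 -1.4416 1.2250 3.1106 , qdot: -0.6572 -2.5649 -1.4106 -1.8488 -2.6099 , ee: 0.3879 0.2420 0.5132 , trq: -19.6871 -10.2616 2.3882 -1.3180 -1.1487
step 27 , theta: -0.9095 -1.1433 -1.4699 1.1885 3.0440 , qdot: -1.2253 -3.1219 -1.4141 -1.8389 -4.0517 , ee: 0.3892 0.2520 0.4979 , trq: -19.5166 0.1507 1.7719 -1.6430 -0.9046
step 28 , theta: -0.9398 -1.2089 -1.5006 1.1497 2.9542 , qdot: -1.7983 -3.4324 -1.6290 -2.0529 -4.9503 , ee: 0.3914 0.2634 0.4804 , trq: -14.3969 16.4530 0.2290 -1.7798 -0.7712
step 29 , theta: -0.9805 -1.2771 -1.5371 1.1056 2.8535 , qdot: -2.2740 -3.3838 -2.0136 -2.3383 -5.1639 , ee: 0.3954 0.2769 0.4613 , trq: 2.7601 36.3654 -2.9297 -1.0438 -0.7002
step 30 , theta: -1.0271 -1.3402 -1.5808 1.0573 2.7581 , qdot: -2.3962 -2.9361 -2.3822 -2.4551 -4.4296 , ee: 0.4018 0.2915 0.4411 , trq: 22.6380 46.2843 -5.7792 0.3058 -0.6403
step 31 , theta: -1.0719 -1.3928 -1.6288 1.0096 2.6834 , qdot: -2.0933 -2.3349 -2.4819 -2.2902 -3.0707 , ee: 0.4098 0.3052 0.4203


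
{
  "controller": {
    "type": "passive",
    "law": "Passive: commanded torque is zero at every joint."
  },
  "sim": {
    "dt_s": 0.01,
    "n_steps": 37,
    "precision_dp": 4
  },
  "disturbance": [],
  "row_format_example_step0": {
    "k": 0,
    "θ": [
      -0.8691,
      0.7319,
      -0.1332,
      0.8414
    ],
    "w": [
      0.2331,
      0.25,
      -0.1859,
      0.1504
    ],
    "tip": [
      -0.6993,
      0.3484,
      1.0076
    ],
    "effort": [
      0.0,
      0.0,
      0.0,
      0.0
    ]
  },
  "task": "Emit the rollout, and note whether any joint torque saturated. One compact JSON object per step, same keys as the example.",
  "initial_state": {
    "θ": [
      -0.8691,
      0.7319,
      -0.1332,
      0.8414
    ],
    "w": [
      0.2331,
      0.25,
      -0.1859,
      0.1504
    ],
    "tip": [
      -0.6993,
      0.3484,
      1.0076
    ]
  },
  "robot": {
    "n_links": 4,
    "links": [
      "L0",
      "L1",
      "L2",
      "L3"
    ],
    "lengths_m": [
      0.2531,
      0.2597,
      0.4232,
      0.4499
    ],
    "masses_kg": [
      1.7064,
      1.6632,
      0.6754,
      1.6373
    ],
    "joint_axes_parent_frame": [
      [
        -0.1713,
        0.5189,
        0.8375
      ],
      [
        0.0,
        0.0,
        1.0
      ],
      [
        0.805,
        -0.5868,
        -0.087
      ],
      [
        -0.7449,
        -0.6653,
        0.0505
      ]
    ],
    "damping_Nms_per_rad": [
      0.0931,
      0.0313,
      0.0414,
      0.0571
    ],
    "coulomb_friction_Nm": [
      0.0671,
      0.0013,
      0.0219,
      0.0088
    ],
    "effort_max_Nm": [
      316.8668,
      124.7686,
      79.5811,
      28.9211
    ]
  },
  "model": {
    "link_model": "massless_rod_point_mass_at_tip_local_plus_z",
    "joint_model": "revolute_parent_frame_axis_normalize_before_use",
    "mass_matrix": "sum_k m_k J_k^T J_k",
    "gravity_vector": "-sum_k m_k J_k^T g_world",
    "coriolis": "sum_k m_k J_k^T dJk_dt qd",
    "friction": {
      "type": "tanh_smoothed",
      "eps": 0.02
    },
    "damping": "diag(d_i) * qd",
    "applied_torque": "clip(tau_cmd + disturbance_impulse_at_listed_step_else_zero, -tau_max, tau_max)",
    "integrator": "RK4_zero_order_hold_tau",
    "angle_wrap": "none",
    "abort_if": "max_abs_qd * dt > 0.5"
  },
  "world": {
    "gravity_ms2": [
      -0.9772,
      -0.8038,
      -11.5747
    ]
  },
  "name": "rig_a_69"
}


{"k":1,"\u03b8":[-0.8672,0.7336,-0.1344,0.844],"w":[0.1466,0.0849,-0.0544,0.367],"tip":[-0.699,0.3484,1.0069],"effort":[0.0,0.0,0.0,0.0]}
{"k":2,"\u03b8":[-0.8662,0.7336,-0.1343,0.8487],"w":[0.0599,-0.0677,0.0723,0.58],"tip":[-0.6991,0.3487,1.0053],"effort":[0.0,0.0,0.0,0.0]}
{"k":3,"\u03b8":[-0.866,0.7323,-0.133,0.8556],"w":[-0.026,-0.2061,0.1946,0.789],"tip":[-0.6996,0.3492,1.0027],"effort":[0.0,0.0,0.0,0.0]}
{"k":4,"\u03b8":[-0.8667,0.7296,-0.1304,0.8645],"w":[-0.1094,-0.3289,0.3132,0.9943],"tip":[-0.7005,0.3501,0.9991],"effort":[0.0,0.0,0.0,0.0]}
{"k":5,"\u03b8":[-0.8682,0.7257,-0.1267,0.8754],"w":[-0.1924,-0.4359,0.4293,1.1931],"tip":[-0.7019,0.3511,0.9945],"effort":[0.0,0.0,0.0,0.0]}
{"k":6,"\u03b8":[-0.8705,0.7209,-0.1218,0.8883],"w":[-0.2749,-0.5251,0.543,1.3843],"tip":[-0.7036,0.3524,0.9889],"effort":[0.0,0.0,0.0,0.0]}
{"k":7,"\u03b8":[-0.8737,0.7153,-0.1159,0.9031],"w":[-0.357,-0.5949,0.6544,1.5671],"tip":[-0.7058,0.354,0.9824],"effort":[0.0,0.0,0.0,0.0]}
{"k":8,"\u03b8":[-0.8777,0.7091,-0.1088,0.9196],"w":[-0.4389,-0.644,0.7634,1.7407],"tip":[-0.7083,0.3558,0.9748],"effort":[0.0,0.0,0.0,0.0]}
{"k":9,"\u03b8":[-0.8825,0.7025,-0.1006,0.9379],"w":[-0.521,-0.6716,0.8702,1.9047],"tip":[-0.7111,0.3577,0.9662],"effort":[0.0,0.0,0.0,0.0]}
{"k":10,"\u03b8":[-0.8881,0.6957,-0.0914,0.9577],"w":[-0.6036,-0.6768,0.9749,2.0584],"tip":[-0.7144,0.3599,0.9566],"effort":[0.0,0.0,0.0,0.0]}
{"k":11,"\u03b8":[-0.8945,0.689,-0.0811,0.979],"w":[-0.6875,-0.6593,1.0775,2.2017],"tip":[-0.7179,0.3623,0.9459],"effort":[0.0,0.0,0.0,0.0]}
{"k":12,"\u03b8":[-0.9018,0.6826,-0.0698,1.0017],"w":[-0.7732,-0.6189,1.178,2.3343],"tip":[-0.7218,0.3648,0.9342],"effort":[0.0,0.0,0.0,0.0]}
{"k":13,"\u03b8":[-0.91,0.6767,-0.0576,1.0257],"w":[-0.8617,-0.5556,1.2766,2.4561],"tip":[-0.7259,0.3674,0.9215],"effort":[0.0,0.0,0.0,0.0]}
{"k":14,"\u03b8":[-0.9191,0.6716,-0.0443,1.0508],"w":[-0.9538,-0.4697,1.3734,2.567],"tip":[-0.7304,0.3702,0.9076],"effort":[0.0,0.0,0.0,0.0]}
{"k":15,"\u03b8":[-0.9291,0.6674,-0.0301,1.077],"w":[-1.0504,-0.3614,1.4686,2.6668],"tip":[-0.7351,0.3731,0.8927],"effort":[0.0,0.0,0.0,0.0]}
{"k":16,"\u03b8":[-0.9401,0.6644,-0.0149,1.1041],"w":[-1.1524,-0.2313,1.5626,2.7557],"tip":[-0.74,0.376,0.8766],"effort":[0.0,0.0,0.0,0.0]}
{"k":17,"\u03b8":[-0.9522,0.6629,0.0012,1.132],"w":[-1.2608,-0.0798,1.6558,2.8333],"tip":[-0.7452,0.379,0.8594],"effort":[0.0,0.0,0.0,0.0]}
{"k":18,"\u03b8":[-0.9654,0.6629,0.0182,1.1607],"w":[-1.3765,0.0922,1.749,2.8997],"tip":[-0.7506,0.382,0.8412],"effort":[0.0,0.0,0.0,0.0]}
{"k":19,"\u03b8":[-0.9797,0.6648,0.0361,1.19],"w":[-1.5004,0.284,1.8428,2.9546],"tip":[-0.7561,0.3851,0.8217],"effort":[0.0,0.0,0.0,0.0]}
{"k":20,"\u03b8":[-0.9954,0.6686,0.055,1.2198],"w":[-1.6335,0.4952,1.938,2.9975],"tip":[-0.7618,0.3881,0.8012],"effort":[0.0,0.0,0.0,0.0]}
{"k":21,"\u03b8":[-1.0124,0.6747,0.0749,1.2499],"w":[-1.7764,0.7251,2.036,3.0281],"tip":[-0.7677,0.391,0.7795],"effort":[0.0,0.0,0.0,0.0]}
{"k":22,"\u03b8":[-1.031,0.6832,0.0958,1.2803],"w":[-1.9299,0.9732,2.1381,3.0457],"tip":[-0.7736,0.3938,0.7567],"effort":[0.0,0.0,0.0,0.0]}
{"k":23,"\u03b8":[-1.0511,0.6942,0.1177,1.3108],"w":[-2.0949,1.2386,2.2461,3.0495],"tip":[-0.7797,0.3966,0.7327],"effort":[0.0,0.0,0.0,0.0]}
{"k":24,"\u03b8":[-1.0729,0.708,0.1407,1.3412],"w":[-2.2718,1.5207,2.3619,3.0384],"tip":[-0.7859,0.3992,0.7076],"effort":[0.0,0.0,0.0,0.0]}
{"k":25,"\u03b8":[-1.0966,0.7247,0.165,1.3715],"w":[-2.4615,1.8189,2.4879,3.0113],"tip":[-0.7921,0.4017,0.6814],"effort":[0.0,0.0,0.0,0.0]}
{"k":26,"\u03b8":[-1.1222,0.7445,0.1905,1.4014],"w":[-2.6646,2.1324,2.6267,2.9666],"tip":[-0.7983,0.4039,0.654],"effort":[0.0,0.0,0.0,0.0]}
{"k":27,"\u03b8":[-1.1499,0.7674,0.2176,1.4308],"w":[-2.8817,2.4603,2.7814,2.9024],"tip":[-0.8046,0.406,0.6256],"effort":[0.0,0.0,0.0,0.0]}
{"k":28,"\u03b8":[-1.1799,0.7937,0.2462,1.4594],"w":[-3.1134,2.8016,2.9554,2.8166],"tip":[-0.8109,0.4078,0.596],"effort":[0.0,0.0,0.0,0.0]}
{"k":29,"\u03b8":[-1.2122,0.8235,0.2767,1.487],"w":[-3.3606,3.1546,3.1526,2.7063],"tip":[-0.8172,0.4094,0.5654],"effort":[0.0,0.0,0.0,0.0]}
{"k":30,"\u03b8":[-1.2471,0.8568,0.3094,1.5134],"w":[-3.6239,3.5173,3.3772,2.5684],"tip":[-0.8235,0.4108,0.5337],"effort":[0.0,0.0,0.0,0.0]}
{"k":31,"\u03b8":[-1.2847,0.8939,0.3444,1.5383],"w":[-3.904,3.8864,3.634,2.3987],"tip":[-0.8298,0.4118,0.501],"effort":[0.0,0.0,0.0,0.0]}
{"k":32,"\u03b8":[-1.3253,0.9346,0.3822,1.5613],"w":[-4.2013,4.2573,3.9281,2.1922],"tip":[-0.8361,0.4127,0.4673],"effort":[0.0,0.0,0.0,0.0]}
{"k":33,"\u03b8":[-1.3688,0.979,0.4231,1.582],"w":[-4.516,4.6231,4.2648,1.9425],"tip":[-0.8423,0.4132,0.4326],"effort":[0.0,0.0,0.0,0.0]}
{"k":34,"\u03b8":[-1.4156,1.027,0.4676,1.5999],"w":[-4.847,4.9739,4.6491,1.6416],"tip":[-0.8485,0.4135,0.3969],"effort":[0.0,0.0,0.0,0.0]}
{"k":35,"\u03b8":[-1.4658,1.0784,0.5162,1.6146],"w":[-5.192,5.2954,5.0847,1.2791],"tip":[-0.8546,0.4136,0.3603],"effort":[0.0,0.0,0.0,0.0]}
{"k":36,"\u03b8":[-1.5195,1.1327,0.5695,1.6253],"w":[-5.5457,5.5669,5.5725,0.8417],"tip":[-0.8607,0.4135,0.3228],"effort":[0.0,0.0,0.0,0.0]}
{"k":37,"\u03b8":[-1.5767,1.1894,0.6279,1.6311],"w":[-5.8984,5.7603,6.1079,0.3127],"tip":[-0.8668,0.4132,0.2844]}
{"summary": "any joint saturated: no"}


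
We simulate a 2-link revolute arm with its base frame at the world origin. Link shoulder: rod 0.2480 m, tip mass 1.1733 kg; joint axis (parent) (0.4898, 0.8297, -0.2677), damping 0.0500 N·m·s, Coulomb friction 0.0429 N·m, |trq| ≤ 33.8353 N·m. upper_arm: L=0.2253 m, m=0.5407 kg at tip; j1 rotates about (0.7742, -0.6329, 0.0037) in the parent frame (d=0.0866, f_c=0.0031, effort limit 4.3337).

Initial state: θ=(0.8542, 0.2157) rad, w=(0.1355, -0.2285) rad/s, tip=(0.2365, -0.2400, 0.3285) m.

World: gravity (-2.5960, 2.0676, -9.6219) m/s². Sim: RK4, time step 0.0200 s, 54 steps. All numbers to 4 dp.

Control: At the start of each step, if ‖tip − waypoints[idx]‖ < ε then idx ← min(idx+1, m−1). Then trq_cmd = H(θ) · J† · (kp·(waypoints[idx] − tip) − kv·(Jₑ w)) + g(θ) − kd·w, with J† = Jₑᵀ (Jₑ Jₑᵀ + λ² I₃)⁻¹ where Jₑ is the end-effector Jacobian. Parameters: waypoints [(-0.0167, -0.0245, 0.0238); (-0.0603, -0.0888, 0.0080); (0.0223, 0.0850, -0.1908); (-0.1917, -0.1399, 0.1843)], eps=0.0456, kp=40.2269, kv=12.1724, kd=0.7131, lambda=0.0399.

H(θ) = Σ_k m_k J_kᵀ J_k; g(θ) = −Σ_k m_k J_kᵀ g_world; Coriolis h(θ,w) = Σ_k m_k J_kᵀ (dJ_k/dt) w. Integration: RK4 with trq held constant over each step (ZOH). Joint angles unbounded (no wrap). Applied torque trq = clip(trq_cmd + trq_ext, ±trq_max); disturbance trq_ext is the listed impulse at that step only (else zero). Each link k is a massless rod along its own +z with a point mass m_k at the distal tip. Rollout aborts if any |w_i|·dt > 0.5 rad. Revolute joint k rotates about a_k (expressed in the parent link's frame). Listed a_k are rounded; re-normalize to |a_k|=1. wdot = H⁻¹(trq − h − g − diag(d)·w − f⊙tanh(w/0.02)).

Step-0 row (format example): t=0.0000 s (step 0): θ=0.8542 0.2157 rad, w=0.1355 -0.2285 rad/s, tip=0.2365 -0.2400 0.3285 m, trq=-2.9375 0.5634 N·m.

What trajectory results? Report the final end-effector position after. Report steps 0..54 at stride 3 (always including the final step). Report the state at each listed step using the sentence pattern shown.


t=0.0600 s (step 3): θ=0.8586 0.2275 rad, w=0.0198 0.3370 rad/s, tip=0.2352 -0.2424 0.3272 m, trq=-2.5699 -0.0335 N·m.
t=0.1200 s (step 6): θ=0.8585 0.2486 rad, w=-0.0117 0.3649 rad/s, tip=0.2311 -0.2449 0.3274 m, trq=-2.4656 -0.0671 N·m.
t=0.1800 s (step 9): θ=0.8577 0.2711 rad, w=-0.0149 0.3862 rad/s, tip=0.2266 -0.2473 0.3277 m, trq=-2.4356 -0.0918 N·m.
t=0.2400 s (step 12): θ=0.8568 0.2949 rad, w=-0.0138 0.4076 rad/s, tip=0.2218 -0.2498 0.3280 m, trq=-2.4159 -0.1165 N·m.
t=0.3000 s (step 15): θ=0.8561 0.3200 rad, w=-0.0120 0.4298 rad/s, tip=0.2167 -0.2524 0.3281 m, trq=-2.3974 -0.1422 N·m.
t=0.3600 s (step 18): θ=0.8554 0.3465 rad, w=-0.0100 0.4529 rad/s, tip=0.2113 -0.2551 0.3281 m, trq=-2.3785 -0.1691 N·m.
t=0.4200 s (step 21): θ=0.8549 0.3743 rad, w=-0.0080 0.4770 rad/s, tip=0.2056 -0.2578 0.3279 m, trq=-2.3587 -0.1973 N·m.
t=0.4800 s (step 24): θ=0.8544 0.4036 rad, w=-0.0058 0.5019 rad/s, tip=0.1996 -0.2606 0.3275 m, trq=-2.3380 -0.2268 N·m.
t=0.5400 s (step 27): θ=0.8542 0.4345 rad, w=-0.0037 0.5276 rad/s, tip=0.1933 -0.2634 0.3269 m, trq=-2.3164 -0.2575 N·m.
t=0.6000 s (step 30): θ=0.8540 0.4669 rad, w=-0.0014 0.5541 rad/s, tip=0.1866 -0.2663 0.3261 m, trq=-2.2937 -0.2894 N·m.
t=0.6600 s (step 33): θ=0.8540 0.5009 rad, w=0.0010 0.5814 rad/s, tip=0.1795 -0.2691 0.3250 m, trq=-2.2700 -0.3226 N·m.
t=0.7200 s (step 36): θ=0.8541 0.5366 rad, w=0.0035 0.6093 rad/s, tip=0.1721 -0.2719 0.3236 m, trq=-2.2453 -0.3570 N·m.
t=0.7800 s (step 39): θ=0.8544 0.5740 rad, w=0.0062 0.6377 rad/s, tip=0.1644 -0.2747 0.3219 m, trq=-2.2196 -0.3924 N·m.
t=0.8400 s (step 42): θ=0.8549 0.6130 rad, w=0.0092 0.6665 rad/s, tip=0.1563 -0.2773 0.3199 m, trq=-2.1931 -0.4287 N·m.
t=0.9000 s (step 45): θ=0.8556 0.6539 rad, w=0.0125 0.6955 rad/s, tip=0.1478 -0.2799 0.3174 m, trq=-2.1659 -0.4660 N·m.
t=0.9600 s (step 48): θ=0.8564 0.6964 rad, w=0.0163 0.7246 rad/s, tip=0.1390 -0.2823 0.3146 m, trq=-2.1382 -0.5039 N·m.
t=1.0200 s (step 51): θ=0.8575 0.7407 rad, w=0.0206 0.7536 rad/s, tip=0.1299 -0.2845 0.3113 m, trq=-2.1104 -0.5423 N·m.
t=1.0800 s (step 54): θ=0.8589 0.7868 rad, w=0.0256 0.7823 rad/s, tip=0.1205 -0.2864 0.3076 m.
final tip position (m): 0.1205 -0.2864 0.3076


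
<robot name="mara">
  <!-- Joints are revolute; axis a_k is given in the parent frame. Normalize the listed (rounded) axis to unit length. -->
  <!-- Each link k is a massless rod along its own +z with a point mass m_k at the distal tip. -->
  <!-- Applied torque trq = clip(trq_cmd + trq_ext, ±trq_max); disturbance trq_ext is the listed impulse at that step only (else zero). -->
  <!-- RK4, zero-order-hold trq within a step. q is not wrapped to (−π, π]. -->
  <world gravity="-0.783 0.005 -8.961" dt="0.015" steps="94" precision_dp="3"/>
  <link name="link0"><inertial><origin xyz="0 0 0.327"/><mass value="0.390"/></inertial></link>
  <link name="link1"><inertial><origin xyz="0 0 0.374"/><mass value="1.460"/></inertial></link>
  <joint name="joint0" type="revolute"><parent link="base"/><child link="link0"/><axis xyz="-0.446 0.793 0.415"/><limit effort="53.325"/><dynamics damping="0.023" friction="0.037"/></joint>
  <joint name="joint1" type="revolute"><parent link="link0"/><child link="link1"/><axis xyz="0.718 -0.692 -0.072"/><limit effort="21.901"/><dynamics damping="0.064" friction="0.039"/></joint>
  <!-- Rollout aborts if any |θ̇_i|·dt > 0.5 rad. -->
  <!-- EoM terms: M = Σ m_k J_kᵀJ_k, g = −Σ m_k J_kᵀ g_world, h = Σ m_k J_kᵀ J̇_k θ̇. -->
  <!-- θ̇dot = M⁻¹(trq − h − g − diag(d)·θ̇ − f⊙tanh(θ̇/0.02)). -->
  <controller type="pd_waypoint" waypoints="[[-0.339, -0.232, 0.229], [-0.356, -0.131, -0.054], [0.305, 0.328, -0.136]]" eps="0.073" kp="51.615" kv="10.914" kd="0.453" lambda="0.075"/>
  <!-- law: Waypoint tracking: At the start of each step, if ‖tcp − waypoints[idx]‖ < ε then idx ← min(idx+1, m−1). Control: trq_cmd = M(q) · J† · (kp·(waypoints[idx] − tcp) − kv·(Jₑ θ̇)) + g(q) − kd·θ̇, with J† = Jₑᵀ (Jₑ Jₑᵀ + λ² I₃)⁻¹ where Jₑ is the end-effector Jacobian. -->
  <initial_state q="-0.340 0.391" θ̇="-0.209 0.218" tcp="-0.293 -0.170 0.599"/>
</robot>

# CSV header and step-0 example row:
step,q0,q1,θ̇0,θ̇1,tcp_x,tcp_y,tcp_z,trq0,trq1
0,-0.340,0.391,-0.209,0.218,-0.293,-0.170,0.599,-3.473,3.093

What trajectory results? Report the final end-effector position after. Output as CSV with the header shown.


step,q0,q1,θ̇0,θ̇1,tcp_x,tcp_y,tcp_z,trq0,trq1
1,-0.342,0.400,-0.002,1.020,-0.295,-0.172,0.596,-1.949,1.646
2,-0.341,0.419,0.085,1.525,-0.299,-0.175,0.592,-0.544,0.507
3,-0.339,0.445,0.111,1.853,-0.304,-0.180,0.586,0.722,-0.421
4,-0.338,0.474,0.107,2.069,-0.309,-0.184,0.579,1.851,-1.197
5,-0.336,0.506,0.089,2.212,-0.315,-0.189,0.571,2.851,-1.857
6,-0.335,0.540,0.066,2.307,-0.321,-0.195,0.562,3.733,-2.426
7,-0.334,0.575,0.044,2.366,-0.328,-0.200,0.552,4.507,-2.920
8,-0.334,0.611,0.023,2.401,-0.334,-0.205,0.542,5.182,-3.353
9,-0.334,0.647,0.007,2.417,-0.340,-0.210,0.531,5.767,-3.734
10,-0.334,0.683,-0.004,2.420,-0.346,-0.215,0.520,6.268,-4.068
11,-0.334,0.720,-0.011,2.410,-0.352,-0.219,0.509,6.695,-4.362
12,-0.334,0.756,-0.015,2.390,-0.358,-0.224,0.497,7.056,-4.619
13,-0.334,0.791,-0.017,2.360,-0.363,-0.228,0.486,7.360,-4.843
14,-0.334,0.826,-0.017,2.321,-0.367,-0.231,0.474,7.612,-5.036
15,-0.335,0.861,-0.015,2.276,-0.372,-0.235,0.462,7.817,-5.203
16,-0.335,0.895,-0.012,2.225,-0.376,-0.238,0.450,7.982,-5.344
17,-0.335,0.927,-0.007,2.170,-0.379,-0.240,0.439,8.109,-5.463
18,-0.335,0.960,-0.001,2.110,-0.382,-0.243,0.427,8.204,-5.561
19,-0.335,0.991,0.006,2.048,-0.385,-0.245,0.416,8.271,-5.640
20,-0.335,1.021,0.013,1.983,-0.387,-0.247,0.405,8.313,-5.702
21,-0.335,1.050,0.021,1.916,-0.389,-0.248,0.395,8.333,-5.749
22,-0.334,1.078,0.030,1.849,-0.391,-0.250,0.385,8.332,-5.783
23,-0.334,1.106,0.041,1.783,-0.392,-0.251,0.375,8.313,-5.804
24,-0.333,1.132,0.052,1.716,-0.393,-0.252,0.366,8.278,-5.815
25,-0.332,1.157,0.063,1.651,-0.394,-0.253,0.357,8.229,-5.817
26,-0.331,1.181,0.075,1.587,-0.394,-0.253,0.348,8.168,-5.810
27,-0.330,1.205,0.088,1.523,-0.394,-0.254,0.340,8.098,-5.796
28,-0.329,1.227,0.100,1.461,-0.394,-0.254,0.332,8.019,-5.775
29,-0.327,1.249,0.112,1.400,-0.394,-0.254,0.325,7.935,-5.749
30,-0.325,1.269,0.123,1.341,-0.393,-0.254,0.318,7.845,-5.719
31,-0.323,1.289,0.135,1.283,-0.393,-0.254,0.311,7.753,-5.685
32,-0.321,1.308,0.145,1.226,-0.392,-0.254,0.305,7.658,-5.648
33,-0.319,1.326,0.155,1.171,-0.391,-0.254,0.300,7.561,-5.608
34,-0.317,1.343,0.165,1.117,-0.390,-0.254,0.294,7.465,-5.567
35,-0.314,1.359,0.173,1.066,-0.389,-0.254,0.289,7.368,-5.525
36,-0.311,1.375,0.181,1.015,-0.388,-0.254,0.285,7.273,-5.482
37,-0.309,1.390,0.187,0.967,-0.386,-0.253,0.280,-2.630,2.374
38,-0.307,1.407,0.082,1.378,-0.385,-0.253,0.274,-1.018,0.950
39,-0.306,1.430,-0.034,1.672,-0.384,-0.252,0.266,0.395,-0.244
40,-0.308,1.457,-0.155,1.872,-0.384,-0.251,0.256,1.619,-1.242
41,-0.311,1.486,-0.280,1.992,-0.383,-0.250,0.244,2.685,-2.069
42,-0.316,1.516,-0.406,2.049,-0.383,-0.248,0.231,3.607,-2.749
43,-0.323,1.547,-0.529,2.056,-0.383,-0.246,0.217,4.400,-3.304
44,-0.332,1.577,-0.645,2.026,-0.383,-0.243,0.202,5.077,-3.749
45,-0.342,1.607,-0.752,1.967,-0.383,-0.240,0.187,5.649,-4.099
46,-0.354,1.636,-0.847,1.888,-0.383,-0.237,0.172,6.127,-4.367
47,-0.367,1.664,-0.929,1.794,-0.382,-0.233,0.157,6.521,-4.564
48,-0.382,1.690,-0.997,1.692,-0.382,-0.230,0.142,6.839,-4.700
49,-0.397,1.715,-1.051,1.585,-0.382,-0.226,0.128,7.091,-4.784
50,-0.413,1.738,-1.091,1.476,-0.382,-0.221,0.114,7.284,-4.824
51,-0.430,1.759,-1.116,1.368,-0.381,-0.217,0.101,7.425,-4.827
52,-0.447,1.779,-1.128,1.263,-0.381,-0.213,0.088,7.521,-4.799
53,-0.464,1.797,-1.128,1.162,-0.380,-0.208,0.076,7.577,-4.746
54,-0.481,1.814,-1.117,1.066,-0.379,-0.204,0.064,7.599,-4.674
55,-0.497,1.829,-1.095,0.977,-0.378,-0.200,0.053,7.593,-4.586
56,-0.513,1.843,-1.065,0.893,-0.377,-0.196,0.043,7.562,-4.486
57,-0.529,1.856,-1.028,0.816,-0.376,-0.192,0.033,7.511,-4.378
58,-0.544,1.868,-0.985,0.745,-0.375,-0.188,0.024,7.444,-4.264
59,-0.559,1.878,-0.938,0.680,-0.374,-0.185,0.016,7.365,-4.147
60,-0.572,1.888,-0.887,0.621,-0.373,-0.181,0.008,7.275,-4.028
61,-0.585,1.897,-0.834,0.566,-0.372,-0.178,0.001,7.178,-3.910
62,-0.597,1.905,-0.780,0.517,-0.371,-0.175,-0.005,4.118,13.926
63,-0.603,1.926,0.008,2.281,-0.366,-0.171,-0.012,3.825,10.739
64,-0.599,1.970,0.527,3.598,-0.355,-0.165,-0.021,3.618,8.296
65,-0.589,2.032,0.831,4.558,-0.338,-0.156,-0.030,3.448,6.401
66,-0.575,2.105,0.954,5.233,-0.318,-0.146,-0.040,3.292,4.909
67,-0.561,2.187,0.916,5.683,-0.295,-0.134,-0.050,3.137,3.721
68,-0.549,2.274,0.725,5.952,-0.270,-0.119,-0.060,2.976,2.768
69,-0.540,2.365,0.382,6.071,-0.243,-0.103,-0.069,2.803,2.006
70,-0.538,2.456,-0.119,6.065,-0.216,-0.085,-0.077,2.614,1.410
71,-0.545,2.546,-0.778,5.950,-0.188,-0.066,-0.083,2.398,0.958
72,-0.563,2.633,-1.609,5.736,-0.160,-0.046,-0.088,2.163,0.635
73,-0.594,2.717,-2.595,5.432,-0.132,-0.026,-0.091,1.904,0.416
74,-0.641,2.796,-3.697,5.049,-0.104,-0.007,-0.091,1.625,0.263
75,-0.705,2.868,-4.843,4.603,-0.077,0.012,-0.087,1.356,0.120
76,-0.786,2.934,-5.935,4.114,-0.052,0.028,-0.081,1.188,-0.075
77,-0.883,2.992,-6.859,3.605,-0.029,0.041,-0.071,1.261,-0.377
78,-0.991,3.042,-7.480,3.102,-0.008,0.051,-0.058,1.688,-0.811
79,-1.105,3.085,-7.665,2.632,0.009,0.057,-0.043,2.439,-1.344
80,-1.217,3.121,-7.328,2.210,0.021,0.060,-0.027,3.314,-1.882
81,-1.321,3.151,-6.491,1.836,0.030,0.061,-0.012,4.060,-2.297
82,-1.409,3.176,-5.278,1.496,0.036,0.060,0.002,4.501,-2.471
83,-1.478,3.196,-3.869,1.177,0.039,0.059,0.013,4.592,-2.339
84,-1.525,3.212,-2.428,0.871,0.040,0.057,0.021,4.387,-1.901
85,-1.551,3.223,-1.076,0.582,0.041,0.056,0.027,3.976,-1.209
86,-1.559,3.229,0.118,0.319,0.041,0.056,0.030,3.451,-0.335
87,-1.549,3.233,1.107,0.090,0.041,0.056,0.030,2.887,0.643
88,-1.527,3.233,1.922,-0.091,0.041,0.057,0.029,2.312,1.648
89,-1.493,3.230,2.566,-0.219,0.041,0.058,0.026,1.755,2.628
90,-1.451,3.226,3.045,-0.298,0.041,0.059,0.022,1.234,3.551
91,-1.403,3.222,3.370,-0.331,0.040,0.060,0.018,0.766,4.383
92,-1.351,3.217,3.557,-0.322,0.039,0.061,0.013,0.362,5.100
93,-1.297,3.212,3.624,-0.276,0.037,0.062,0.008,0.037,5.686
94,-1.243,3.209,3.595,-0.199,0.036,0.063,0.004,,
# final tcp position (m): 0.036 0.063 0.004
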